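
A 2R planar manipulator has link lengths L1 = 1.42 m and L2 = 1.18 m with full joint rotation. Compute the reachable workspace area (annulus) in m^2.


r_max = L1 + L2 = 2.6000, r_min = |L1 - L2| = 0.2400
A = pi*(r_max^2 - r_min^2) = pi*(6.7600 - 0.0576) = 21.0562

21.0562 m^2


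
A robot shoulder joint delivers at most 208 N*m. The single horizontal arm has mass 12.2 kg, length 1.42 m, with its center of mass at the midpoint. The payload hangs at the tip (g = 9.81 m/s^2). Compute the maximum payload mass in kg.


tau_arm = m_arm*g*(L/2) = 12.2*9.81*1.42/2 = 84.9742 N*m
tau_payload = tau_max - tau_arm = 208 - 84.9742 = 123.0258
m_payload = tau_payload / (g*L) = 123.0258 / (9.81*1.42) = 8.8316

8.8316 kg


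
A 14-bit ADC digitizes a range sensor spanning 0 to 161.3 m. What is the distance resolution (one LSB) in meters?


res = range / 2^n = 161.3/2^14 = 161.3/16384 = 0.0098

0.0098 m


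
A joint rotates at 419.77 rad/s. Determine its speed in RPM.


RPM = 419.77 * 60/(2*pi) = 4008.5082

4008.5082 RPM


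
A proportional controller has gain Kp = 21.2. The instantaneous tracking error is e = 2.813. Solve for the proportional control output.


u_P = Kp * e = 21.2 * 2.813 = 59.6356

59.6356


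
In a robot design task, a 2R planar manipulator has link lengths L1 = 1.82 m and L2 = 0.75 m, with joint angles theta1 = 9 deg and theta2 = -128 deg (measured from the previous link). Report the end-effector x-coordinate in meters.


x = L1*cos(th1) + L2*cos(th1+th2) = 1.82*cos(9 deg) + 0.75*cos(-119 deg) = 1.4340

1.4340 m


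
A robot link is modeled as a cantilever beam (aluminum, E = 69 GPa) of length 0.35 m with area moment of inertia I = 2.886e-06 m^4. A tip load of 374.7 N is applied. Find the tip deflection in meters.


delta = F*L^3/(3*E*I) = 374.7*0.35^3/(3*6.900e+10*2.886e-06)
      = 16.0652625/597402 = 2.6892e-05

2.6892e-05 m


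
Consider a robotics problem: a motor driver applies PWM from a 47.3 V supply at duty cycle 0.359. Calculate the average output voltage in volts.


V_avg = V_supply * D = 47.3*0.359 = 16.9807

16.9807 V


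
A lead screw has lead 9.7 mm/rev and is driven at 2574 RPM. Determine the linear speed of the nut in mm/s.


v = lead * (RPM/60) = 9.7*2574/60 = 416.1300

416.1300 mm/s


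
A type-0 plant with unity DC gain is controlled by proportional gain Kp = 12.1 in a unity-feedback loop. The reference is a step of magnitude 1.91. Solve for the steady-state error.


e_ss = R/(1 + Kp) = 1.91/(1 + 12.1) = 1.91/13.1000 = 0.1458

0.1458


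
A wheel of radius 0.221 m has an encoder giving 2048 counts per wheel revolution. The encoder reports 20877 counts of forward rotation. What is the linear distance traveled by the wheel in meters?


revs = 20877/2048 = 10.193848
d = revs * 2*pi*r = 10.193848 * 2*pi*0.221 = 14.1550

14.1550 m


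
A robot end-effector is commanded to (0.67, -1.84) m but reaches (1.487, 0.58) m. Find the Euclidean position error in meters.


dx = 1.487 - (0.67) = 0.8170, dy = 0.58 - (-1.84) = 2.4200
err = sqrt(0.667489 + 5.856400) = 2.5542

2.5542 m


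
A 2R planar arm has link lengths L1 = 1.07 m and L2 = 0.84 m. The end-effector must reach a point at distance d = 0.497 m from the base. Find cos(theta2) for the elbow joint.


cos(th2) = (d^2 - L1^2 - L2^2)/(2*L1*L2) = (0.497^2 - 1.07^2 - 0.84^2)/(2*1.07*0.84) = -0.8920

-0.8920


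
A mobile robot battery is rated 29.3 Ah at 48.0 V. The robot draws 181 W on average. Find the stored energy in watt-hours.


E = capacity * V = 29.3*48.0 = 1406.4000

1406.4000 Wh


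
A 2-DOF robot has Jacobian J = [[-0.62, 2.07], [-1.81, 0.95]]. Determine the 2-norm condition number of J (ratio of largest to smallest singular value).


JJ^T eigenvalues: trace(JJ^T) = 8.8479, det(JJ^T) = det(J)^2 = 9.97106929
s_max^2 = (8.8479 + sqrt(38.40105725))/2 = 7.52237933
s_min^2 = (8.8479 - sqrt(38.40105725))/2 = 1.32552067
kappa = s_max/s_min = sqrt(7.52237933/1.32552067) = 2.3822

2.3822


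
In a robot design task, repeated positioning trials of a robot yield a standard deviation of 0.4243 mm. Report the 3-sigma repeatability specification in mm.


repeatability = 3*sigma = 3*0.4243 = 1.2729

1.2729 mm


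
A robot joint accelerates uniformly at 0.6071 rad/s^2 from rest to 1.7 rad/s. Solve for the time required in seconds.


t = delta_omega / alpha = 1.7 / 0.6071 = 2.8002

2.8002 s


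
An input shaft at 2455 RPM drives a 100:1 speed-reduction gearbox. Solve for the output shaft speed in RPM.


omega_out = omega_in / N = 2455 / 100 = 24.5500

24.5500 RPM


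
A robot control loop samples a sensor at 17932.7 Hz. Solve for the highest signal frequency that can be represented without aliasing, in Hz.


f_max = f_s/2 = 17932.7/2 = 8966.3500

8966.3500 Hz


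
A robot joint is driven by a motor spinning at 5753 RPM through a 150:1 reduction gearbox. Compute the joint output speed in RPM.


omega_joint = omega_motor / N = 5753 / 150 = 38.3533

38.3533 RPM


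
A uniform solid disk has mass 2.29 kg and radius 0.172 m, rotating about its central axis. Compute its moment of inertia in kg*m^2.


I = (1/2)*m*R^2 = 0.5*2.29*0.172^2 = 0.0339

0.0339 kg*m^2


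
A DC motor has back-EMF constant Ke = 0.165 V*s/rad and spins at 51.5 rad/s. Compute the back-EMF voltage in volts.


V_emf = Ke * omega = 0.165*51.5 = 8.4975

8.4975 V


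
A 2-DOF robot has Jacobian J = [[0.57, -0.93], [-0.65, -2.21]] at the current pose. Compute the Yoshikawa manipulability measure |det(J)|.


det(J) = 0.57*-2.21 - (-0.93)*(-0.65) = -1.8642
|det(J)| = 1.8642

1.8642


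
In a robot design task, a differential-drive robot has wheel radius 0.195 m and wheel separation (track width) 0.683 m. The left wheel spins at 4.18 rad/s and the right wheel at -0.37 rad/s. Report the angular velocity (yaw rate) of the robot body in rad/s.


omega = r*(wR - wL)/L = 0.195*(-0.37 - (4.18))/0.683 = -1.2990

-1.2990 rad/s


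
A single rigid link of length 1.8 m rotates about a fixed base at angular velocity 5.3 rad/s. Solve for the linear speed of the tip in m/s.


v = L*omega = 1.8 * 5.3 = 9.5400

9.5400 m/s


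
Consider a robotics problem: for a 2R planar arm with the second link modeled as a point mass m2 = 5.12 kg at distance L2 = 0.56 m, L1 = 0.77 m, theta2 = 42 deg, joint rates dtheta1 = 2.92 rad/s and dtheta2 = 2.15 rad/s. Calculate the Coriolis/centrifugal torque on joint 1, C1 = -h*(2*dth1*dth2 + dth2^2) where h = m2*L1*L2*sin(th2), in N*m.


h = m2*L1*L2*sin(th2) = 5.12*0.77*0.56*sin(42 deg) = 1.477269
C1 = -h*(2*2.92*2.15 + 2.15^2) = -1.477269*17.1785 = -25.3773

-25.3773 N*m


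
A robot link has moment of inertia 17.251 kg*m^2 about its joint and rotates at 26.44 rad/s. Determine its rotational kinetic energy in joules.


KE = (1/2)*I*omega^2 = 0.5*17.251*26.44^2 = 6029.8593

6029.8593 J


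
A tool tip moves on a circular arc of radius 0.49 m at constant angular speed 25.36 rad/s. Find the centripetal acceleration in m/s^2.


a_c = omega^2 * r = 25.36^2 * 0.49 = 315.1335

315.1335 m/s^2


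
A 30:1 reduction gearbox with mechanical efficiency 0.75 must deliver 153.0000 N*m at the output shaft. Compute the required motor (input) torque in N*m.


tau_in = tau_out / (N * eta) = 153.0000 / (30 * 0.75) = 6.8000

6.8000 N*m


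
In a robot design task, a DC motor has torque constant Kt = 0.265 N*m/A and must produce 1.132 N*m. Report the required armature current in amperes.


I = tau / Kt = 1.132/0.265 = 4.2717

4.2717 A


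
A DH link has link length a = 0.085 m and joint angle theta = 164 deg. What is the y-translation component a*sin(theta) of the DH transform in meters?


a*sin(theta) = 0.085*sin(164 deg) = 0.0234

0.0234 m


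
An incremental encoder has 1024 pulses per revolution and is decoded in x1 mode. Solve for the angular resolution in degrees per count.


resolution = 360 / (PPR * 1) = 360 / 1024 = 0.3516

0.3516 degrees


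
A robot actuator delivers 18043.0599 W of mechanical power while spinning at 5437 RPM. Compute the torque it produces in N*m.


omega = 5437 * 2*pi/60 = 569.361309 rad/s
tau = P / omega = 18043.0599 / 569.361309 = 31.6900

31.6900 N*m


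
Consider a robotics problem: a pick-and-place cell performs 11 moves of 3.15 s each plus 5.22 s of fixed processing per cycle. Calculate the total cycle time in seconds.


T = 11*3.15 + 5.22 = 39.8700

39.8700 s


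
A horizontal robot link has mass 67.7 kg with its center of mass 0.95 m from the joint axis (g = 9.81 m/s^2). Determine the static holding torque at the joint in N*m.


tau = m*g*L = 67.7 * 9.81 * 0.95 = 630.9302

630.9302 N*m


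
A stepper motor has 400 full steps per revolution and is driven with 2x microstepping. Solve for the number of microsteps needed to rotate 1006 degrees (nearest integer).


step_size = 360/(400*2) = 360/800 = 0.450000 deg
n = 1006/(360/800) = 1006*800/360 = 2235.5556 -> 2236

2236 steps


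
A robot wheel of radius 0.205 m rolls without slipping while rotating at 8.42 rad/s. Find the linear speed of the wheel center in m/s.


v = omega * r = 8.42 * 0.205 = 1.7261

1.7261 m/s


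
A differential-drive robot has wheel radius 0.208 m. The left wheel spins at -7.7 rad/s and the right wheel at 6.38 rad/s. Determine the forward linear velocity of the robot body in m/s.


v = r*(wR + wL)/2 = 0.208*(6.38 + -7.7)/2 = -0.1373

-0.1373 m/s


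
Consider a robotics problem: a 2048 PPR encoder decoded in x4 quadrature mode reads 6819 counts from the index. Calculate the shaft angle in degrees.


angle = counts * 360 / (PPR*4) = 6819 * 360 / 8192 = 299.6631

299.6631 degrees


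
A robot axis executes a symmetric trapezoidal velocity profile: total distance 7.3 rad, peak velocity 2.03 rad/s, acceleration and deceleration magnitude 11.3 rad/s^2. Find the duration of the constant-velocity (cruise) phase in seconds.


t_acc = v/a = 0.179646 s, d_acc = v^2/(2a) = 0.182341 rad each
d_cruise = 7.3 - 2*0.182341 = 6.935318 rad
t_cruise = d_cruise/v = 6.935318/2.03 = 3.4164

3.4164 s


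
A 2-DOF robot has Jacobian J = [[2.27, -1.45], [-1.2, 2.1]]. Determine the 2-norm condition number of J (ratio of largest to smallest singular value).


JJ^T eigenvalues: trace(JJ^T) = 13.1054, det(JJ^T) = det(J)^2 = 9.16272900
s_max^2 = (13.1054 + sqrt(135.10059316))/2 = 12.36433904
s_min^2 = (13.1054 - sqrt(135.10059316))/2 = 0.74106096
kappa = s_max/s_min = sqrt(12.36433904/0.74106096) = 4.0847

4.0847


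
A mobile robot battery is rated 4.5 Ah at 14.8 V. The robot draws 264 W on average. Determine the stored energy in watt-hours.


E = capacity * V = 4.5*14.8 = 66.6000

66.6000 Wh


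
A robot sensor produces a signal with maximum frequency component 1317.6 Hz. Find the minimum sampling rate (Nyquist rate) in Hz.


f_s,min = 2*f_max = 2*1317.6 = 2635.2000

2635.2000 Hz


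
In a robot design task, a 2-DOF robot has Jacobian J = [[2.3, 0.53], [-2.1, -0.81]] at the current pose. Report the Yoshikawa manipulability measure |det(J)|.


det(J) = 2.3*-0.81 - (0.53)*(-2.1) = -0.7500
|det(J)| = 0.7500

0.7500


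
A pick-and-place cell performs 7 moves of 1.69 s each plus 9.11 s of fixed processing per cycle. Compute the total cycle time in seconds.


T = 7*1.69 + 9.11 = 20.9400

20.9400 s


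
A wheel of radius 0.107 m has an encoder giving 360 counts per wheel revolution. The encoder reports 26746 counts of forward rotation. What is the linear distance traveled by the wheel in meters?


revs = 26746/360 = 74.294444
d = revs * 2*pi*r = 74.294444 * 2*pi*0.107 = 49.9482

49.9482 m


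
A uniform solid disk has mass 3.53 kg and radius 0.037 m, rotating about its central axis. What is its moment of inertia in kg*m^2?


I = (1/2)*m*R^2 = 0.5*3.53*0.037^2 = 0.0024

0.0024 kg*m^2


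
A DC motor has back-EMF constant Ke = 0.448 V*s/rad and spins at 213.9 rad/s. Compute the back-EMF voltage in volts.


V_emf = Ke * omega = 0.448*213.9 = 95.8272

95.8272 V


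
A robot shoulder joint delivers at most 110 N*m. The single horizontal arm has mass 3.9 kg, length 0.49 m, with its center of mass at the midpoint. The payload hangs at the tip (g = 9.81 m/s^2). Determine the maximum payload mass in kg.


tau_arm = m_arm*g*(L/2) = 3.9*9.81*0.49/2 = 9.3735 N*m
tau_payload = tau_max - tau_arm = 110 - 9.3735 = 100.6265
m_payload = tau_payload / (g*L) = 100.6265 / (9.81*0.49) = 20.9338

20.9338 kg


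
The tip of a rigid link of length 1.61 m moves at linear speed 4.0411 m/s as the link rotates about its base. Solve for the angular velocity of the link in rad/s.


omega = v / L = 4.0411 / 1.61 = 2.5100

2.5100 rad/s


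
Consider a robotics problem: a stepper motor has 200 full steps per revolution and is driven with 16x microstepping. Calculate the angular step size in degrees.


step = 360/(200*16) = 360/3200 = 0.1125

0.1125 degrees


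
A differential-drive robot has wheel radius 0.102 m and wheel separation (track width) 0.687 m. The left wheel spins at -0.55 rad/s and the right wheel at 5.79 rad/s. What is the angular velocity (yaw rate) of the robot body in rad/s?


omega = r*(wR - wL)/L = 0.102*(5.79 - (-0.55))/0.687 = 0.9413

0.9413 rad/s


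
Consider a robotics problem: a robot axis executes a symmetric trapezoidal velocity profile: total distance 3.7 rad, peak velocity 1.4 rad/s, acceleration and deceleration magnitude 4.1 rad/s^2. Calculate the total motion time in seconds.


t_acc = v/a = 1.4/4.1 = 0.341463 s
d_acc = v^2/(2a) = 0.239024 rad (each ramp)
d_cruise = 3.7 - 2*0.239024 = 3.221952 rad
t_cruise = 3.221952/1.4 = 2.301394 s
t_total = 2*0.341463 + 2.301394 = 2.9843

2.9843 s


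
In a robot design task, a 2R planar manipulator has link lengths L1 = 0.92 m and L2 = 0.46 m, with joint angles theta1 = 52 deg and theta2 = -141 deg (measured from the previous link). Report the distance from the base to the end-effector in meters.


x = L1*cos(th1) + L2*cos(th1+th2) = 0.574437
y = L1*sin(th1) + L2*sin(th1+th2) = 0.265040
d = sqrt(x^2 + y^2) = sqrt(0.329978 + 0.070246) = 0.6326

0.6326 m


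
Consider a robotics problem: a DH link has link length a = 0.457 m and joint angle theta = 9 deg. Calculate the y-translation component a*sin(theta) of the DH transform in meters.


a*sin(theta) = 0.457*sin(9 deg) = 0.0715

0.0715 m


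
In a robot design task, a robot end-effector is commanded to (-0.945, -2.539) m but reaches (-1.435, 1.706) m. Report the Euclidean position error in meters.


dx = -1.435 - (-0.945) = -0.4900, dy = 1.706 - (-2.539) = 4.2450
err = sqrt(0.240100 + 18.020025) = 4.2732

4.2732 m


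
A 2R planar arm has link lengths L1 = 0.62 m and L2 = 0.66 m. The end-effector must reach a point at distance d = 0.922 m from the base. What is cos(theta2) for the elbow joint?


cos(th2) = (d^2 - L1^2 - L2^2)/(2*L1*L2) = (0.922^2 - 0.62^2 - 0.66^2)/(2*0.62*0.66) = 0.0368

0.0368


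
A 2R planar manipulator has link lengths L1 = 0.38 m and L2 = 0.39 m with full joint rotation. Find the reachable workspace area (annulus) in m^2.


r_max = L1 + L2 = 0.7700, r_min = |L1 - L2| = 0.0100
A = pi*(r_max^2 - r_min^2) = pi*(0.5929 - 0.0001) = 1.8623

1.8623 m^2


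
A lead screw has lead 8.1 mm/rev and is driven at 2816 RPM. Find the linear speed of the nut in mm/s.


v = lead * (RPM/60) = 8.1*2816/60 = 380.1600

380.1600 mm/s


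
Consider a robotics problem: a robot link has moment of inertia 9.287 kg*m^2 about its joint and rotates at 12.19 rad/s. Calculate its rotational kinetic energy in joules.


KE = (1/2)*I*omega^2 = 0.5*9.287*12.19^2 = 690.0060

690.0060 J


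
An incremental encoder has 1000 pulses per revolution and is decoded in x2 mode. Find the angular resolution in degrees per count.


resolution = 360 / (PPR * 2) = 360 / 2000 = 0.1800

0.1800 degrees


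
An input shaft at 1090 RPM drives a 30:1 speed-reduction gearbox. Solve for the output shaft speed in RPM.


omega_out = omega_in / N = 1090 / 30 = 36.3333

36.3333 RPM


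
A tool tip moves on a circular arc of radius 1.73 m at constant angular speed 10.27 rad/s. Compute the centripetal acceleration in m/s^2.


a_c = omega^2 * r = 10.27^2 * 1.73 = 182.4681

182.4681 m/s^2


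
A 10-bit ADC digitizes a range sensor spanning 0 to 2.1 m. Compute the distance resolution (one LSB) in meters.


res = range / 2^n = 2.1/2^10 = 2.1/1024 = 0.0021

0.0021 m


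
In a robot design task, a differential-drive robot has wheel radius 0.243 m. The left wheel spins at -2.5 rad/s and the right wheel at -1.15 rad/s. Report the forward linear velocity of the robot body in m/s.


v = r*(wR + wL)/2 = 0.243*(-1.15 + -2.5)/2 = -0.4435

-0.4435 m/s


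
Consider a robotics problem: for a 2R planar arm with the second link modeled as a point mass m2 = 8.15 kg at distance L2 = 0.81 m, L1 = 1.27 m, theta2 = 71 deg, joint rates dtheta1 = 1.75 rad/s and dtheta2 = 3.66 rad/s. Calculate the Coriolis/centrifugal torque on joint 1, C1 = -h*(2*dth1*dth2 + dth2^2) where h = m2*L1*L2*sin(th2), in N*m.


h = m2*L1*L2*sin(th2) = 8.15*1.27*0.81*sin(71 deg) = 7.927138
C1 = -h*(2*1.75*3.66 + 3.66^2) = -7.927138*26.2056 = -207.7354

-207.7354 N*m


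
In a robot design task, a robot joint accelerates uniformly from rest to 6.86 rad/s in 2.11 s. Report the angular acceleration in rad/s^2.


alpha = delta_omega / t = 6.86 / 2.11 = 3.2512

3.2512 rad/s^2


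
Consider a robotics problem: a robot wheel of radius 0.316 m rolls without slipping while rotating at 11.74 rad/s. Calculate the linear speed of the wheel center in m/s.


v = omega * r = 11.74 * 0.316 = 3.7098

3.7098 m/s


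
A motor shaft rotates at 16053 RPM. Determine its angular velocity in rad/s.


omega = 16053 * 2*pi/60 = 1681.0662

1681.0662 rad/s


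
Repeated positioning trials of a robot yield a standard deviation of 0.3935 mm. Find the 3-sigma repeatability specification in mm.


repeatability = 3*sigma = 3*0.3935 = 1.1805

1.1805 mm


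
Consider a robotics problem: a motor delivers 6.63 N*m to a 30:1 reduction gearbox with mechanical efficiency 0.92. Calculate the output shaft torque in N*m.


tau_out = tau_in * N * eta = 6.63 * 30 * 0.92 = 182.9880

182.9880 N*m


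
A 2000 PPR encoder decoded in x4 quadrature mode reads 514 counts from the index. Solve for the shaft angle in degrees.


angle = counts * 360 / (PPR*4) = 514 * 360 / 8000 = 23.1300

23.1300 degrees


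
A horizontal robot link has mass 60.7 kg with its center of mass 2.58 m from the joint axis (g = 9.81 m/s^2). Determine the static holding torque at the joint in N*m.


tau = m*g*L = 60.7 * 9.81 * 2.58 = 1536.3049

1536.3049 N*m


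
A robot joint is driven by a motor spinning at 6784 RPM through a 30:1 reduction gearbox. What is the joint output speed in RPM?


omega_joint = omega_motor / N = 6784 / 30 = 226.1333

226.1333 RPM


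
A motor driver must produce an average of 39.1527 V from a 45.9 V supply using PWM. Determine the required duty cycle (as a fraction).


D = V_avg/V_supply = 39.1527/45.9 = 0.8530

0.8530


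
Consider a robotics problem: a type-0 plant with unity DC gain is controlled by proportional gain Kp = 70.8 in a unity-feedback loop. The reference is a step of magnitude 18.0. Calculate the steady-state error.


e_ss = R/(1 + Kp) = 18.0/(1 + 70.8) = 18.0/71.8000 = 0.2507

0.2507


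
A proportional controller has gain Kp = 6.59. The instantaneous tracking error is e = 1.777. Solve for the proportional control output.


u_P = Kp * e = 6.59 * 1.777 = 11.7104

11.7104


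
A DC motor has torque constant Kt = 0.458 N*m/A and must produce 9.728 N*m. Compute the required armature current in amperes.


I = tau / Kt = 9.728/0.458 = 21.2402

21.2402 A


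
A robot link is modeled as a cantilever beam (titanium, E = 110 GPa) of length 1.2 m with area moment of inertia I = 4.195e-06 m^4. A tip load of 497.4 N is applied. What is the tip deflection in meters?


delta = F*L^3/(3*E*I) = 497.4*1.2^3/(3*1.100e+11*4.195e-06)
      = 859.5072/1384350 = 6.2087e-04

6.2087e-04 m


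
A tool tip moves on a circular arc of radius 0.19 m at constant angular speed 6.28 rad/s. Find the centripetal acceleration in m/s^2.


a_c = omega^2 * r = 6.28^2 * 0.19 = 7.4933

7.4933 m/s^2


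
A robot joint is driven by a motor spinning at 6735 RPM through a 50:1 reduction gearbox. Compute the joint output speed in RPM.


omega_joint = omega_motor / N = 6735 / 50 = 134.7000

134.7000 RPM


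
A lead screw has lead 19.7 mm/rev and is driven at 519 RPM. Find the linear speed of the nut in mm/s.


v = lead * (RPM/60) = 19.7*519/60 = 170.4050

170.4050 mm/s


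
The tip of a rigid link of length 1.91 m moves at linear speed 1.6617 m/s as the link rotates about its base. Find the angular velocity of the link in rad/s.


omega = v / L = 1.6617 / 1.91 = 0.8700

0.8700 rad/s


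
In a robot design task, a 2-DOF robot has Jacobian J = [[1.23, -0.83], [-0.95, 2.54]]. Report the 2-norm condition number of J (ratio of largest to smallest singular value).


JJ^T eigenvalues: trace(JJ^T) = 9.5559, det(JJ^T) = det(J)^2 = 5.45549449
s_max^2 = (9.5559 + sqrt(69.49324685))/2 = 8.94608048
s_min^2 = (9.5559 - sqrt(69.49324685))/2 = 0.60981952
kappa = s_max/s_min = sqrt(8.94608048/0.60981952) = 3.8301

3.8301


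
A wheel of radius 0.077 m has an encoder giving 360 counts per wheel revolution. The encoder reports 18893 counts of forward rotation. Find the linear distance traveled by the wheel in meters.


revs = 18893/360 = 52.480556
d = revs * 2*pi*r = 52.480556 * 2*pi*0.077 = 25.3904

25.3904 m


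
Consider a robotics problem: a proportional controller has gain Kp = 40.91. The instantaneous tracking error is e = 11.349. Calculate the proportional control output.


u_P = Kp * e = 40.91 * 11.349 = 464.2876

464.2876


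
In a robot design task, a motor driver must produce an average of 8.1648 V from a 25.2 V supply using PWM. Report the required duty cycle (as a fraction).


D = V_avg/V_supply = 8.1648/25.2 = 0.3240

0.3240


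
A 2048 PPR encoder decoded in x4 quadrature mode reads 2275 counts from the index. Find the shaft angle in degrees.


angle = counts * 360 / (PPR*4) = 2275 * 360 / 8192 = 99.9756

99.9756 degrees


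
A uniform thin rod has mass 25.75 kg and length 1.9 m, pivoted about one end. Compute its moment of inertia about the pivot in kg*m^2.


I = (1/3)*m*L^2 = (1/3)*25.75*1.9^2 = 30.9858

30.9858 kg*m^2


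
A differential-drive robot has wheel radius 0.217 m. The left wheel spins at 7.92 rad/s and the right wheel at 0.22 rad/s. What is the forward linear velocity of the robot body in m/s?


v = r*(wR + wL)/2 = 0.217*(0.22 + 7.92)/2 = 0.8832

0.8832 m/s


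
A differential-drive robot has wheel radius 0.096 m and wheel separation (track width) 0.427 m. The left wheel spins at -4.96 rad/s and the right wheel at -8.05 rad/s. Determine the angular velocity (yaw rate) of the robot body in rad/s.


omega = r*(wR - wL)/L = 0.096*(-8.05 - (-4.96))/0.427 = -0.6947

-0.6947 rad/s


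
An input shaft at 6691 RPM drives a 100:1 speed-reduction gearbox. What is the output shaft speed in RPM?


omega_out = omega_in / N = 6691 / 100 = 66.9100

66.9100 RPM


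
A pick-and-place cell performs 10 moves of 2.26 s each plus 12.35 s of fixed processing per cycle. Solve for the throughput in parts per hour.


T_cycle = 10*2.26 + 12.35 = 34.9500 s
rate = 3600/T = 103.0043

103.0043 parts/hour


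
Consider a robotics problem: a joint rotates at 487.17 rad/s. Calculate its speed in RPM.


RPM = 487.17 * 60/(2*pi) = 4652.1308

4652.1308 RPM


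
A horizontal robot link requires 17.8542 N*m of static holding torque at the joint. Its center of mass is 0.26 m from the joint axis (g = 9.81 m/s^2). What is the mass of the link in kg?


m = tau / (g*L) = 17.8542 / (9.81 * 0.26) = 7.0000

7.0000 kg


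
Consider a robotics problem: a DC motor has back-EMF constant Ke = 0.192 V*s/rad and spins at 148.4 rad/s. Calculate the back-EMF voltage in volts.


V_emf = Ke * omega = 0.192*148.4 = 28.4928

28.4928 V


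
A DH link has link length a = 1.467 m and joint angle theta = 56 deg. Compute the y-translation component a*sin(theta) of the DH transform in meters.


a*sin(theta) = 1.467*sin(56 deg) = 1.2162

1.2162 m


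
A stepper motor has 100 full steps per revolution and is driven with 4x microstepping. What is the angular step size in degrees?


step = 360/(100*4) = 360/400 = 0.9000

0.9000 degrees


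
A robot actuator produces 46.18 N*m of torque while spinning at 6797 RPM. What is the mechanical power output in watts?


omega = 6797 * 2*pi/60 = 711.780176 rad/s
P = tau * omega = 46.18 * 711.780176 = 32870.0085

32870.0085 W


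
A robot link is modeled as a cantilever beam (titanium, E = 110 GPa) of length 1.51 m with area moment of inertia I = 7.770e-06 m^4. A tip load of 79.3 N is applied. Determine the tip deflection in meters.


delta = F*L^3/(3*E*I) = 79.3*1.51^3/(3*1.100e+11*7.770e-06)
      = 273.0260143/2564100 = 1.0648e-04

1.0648e-04 m


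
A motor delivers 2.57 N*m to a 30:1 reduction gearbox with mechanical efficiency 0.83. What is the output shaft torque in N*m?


tau_out = tau_in * N * eta = 2.57 * 30 * 0.83 = 63.9930

63.9930 N*m


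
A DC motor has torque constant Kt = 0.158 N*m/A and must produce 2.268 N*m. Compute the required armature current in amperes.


I = tau / Kt = 2.268/0.158 = 14.3544

14.3544 A


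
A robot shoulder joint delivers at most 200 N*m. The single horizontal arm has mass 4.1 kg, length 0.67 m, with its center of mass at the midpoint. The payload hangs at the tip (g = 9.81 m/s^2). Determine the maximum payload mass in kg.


tau_arm = m_arm*g*(L/2) = 4.1*9.81*0.67/2 = 13.4740 N*m
tau_payload = tau_max - tau_arm = 200 - 13.4740 = 186.5260
m_payload = tau_payload / (g*L) = 186.5260 / (9.81*0.67) = 28.3789

28.3789 kg


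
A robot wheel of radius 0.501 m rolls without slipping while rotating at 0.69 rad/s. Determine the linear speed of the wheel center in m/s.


v = omega * r = 0.69 * 0.501 = 0.3457

0.3457 m/s


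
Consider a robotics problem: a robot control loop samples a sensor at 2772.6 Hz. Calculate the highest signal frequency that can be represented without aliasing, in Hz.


f_max = f_s/2 = 2772.6/2 = 1386.3000

1386.3000 Hz


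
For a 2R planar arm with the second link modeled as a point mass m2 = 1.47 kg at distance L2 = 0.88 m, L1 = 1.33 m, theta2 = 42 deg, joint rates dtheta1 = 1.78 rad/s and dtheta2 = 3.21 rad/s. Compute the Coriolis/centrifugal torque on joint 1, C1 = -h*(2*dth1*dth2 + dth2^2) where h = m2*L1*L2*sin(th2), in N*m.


h = m2*L1*L2*sin(th2) = 1.47*1.33*0.88*sin(42 deg) = 1.151231
C1 = -h*(2*1.78*3.21 + 3.21^2) = -1.151231*21.7317 = -25.0182

-25.0182 N*m


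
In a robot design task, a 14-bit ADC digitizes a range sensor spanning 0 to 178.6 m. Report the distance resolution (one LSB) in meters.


res = range / 2^n = 178.6/2^14 = 178.6/16384 = 0.0109

0.0109 m


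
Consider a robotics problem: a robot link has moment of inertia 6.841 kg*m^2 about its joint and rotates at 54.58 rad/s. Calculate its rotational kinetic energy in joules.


KE = (1/2)*I*omega^2 = 0.5*6.841*54.58^2 = 10189.5888

10189.5888 J


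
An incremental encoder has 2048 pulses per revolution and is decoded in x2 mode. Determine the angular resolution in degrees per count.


resolution = 360 / (PPR * 2) = 360 / 4096 = 0.0879

0.0879 degrees


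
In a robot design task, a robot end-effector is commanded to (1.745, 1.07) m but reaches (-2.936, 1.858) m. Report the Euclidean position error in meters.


dx = -2.936 - (1.745) = -4.6810, dy = 1.858 - (1.07) = 0.7880
err = sqrt(21.911761 + 0.620944) = 4.7469

4.7469 m


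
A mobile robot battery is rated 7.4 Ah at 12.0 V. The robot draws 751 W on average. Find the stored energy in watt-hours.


E = capacity * V = 7.4*12.0 = 88.8000

88.8000 Wh


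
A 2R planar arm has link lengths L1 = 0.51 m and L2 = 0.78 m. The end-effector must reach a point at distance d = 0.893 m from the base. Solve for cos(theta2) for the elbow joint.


cos(th2) = (d^2 - L1^2 - L2^2)/(2*L1*L2) = (0.893^2 - 0.51^2 - 0.78^2)/(2*0.51*0.78) = -0.0893

-0.0893


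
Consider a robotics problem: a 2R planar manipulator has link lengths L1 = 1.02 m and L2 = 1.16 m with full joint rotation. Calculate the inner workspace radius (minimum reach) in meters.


r_min = |L1 - L2| = |1.02 - 1.16| = 0.1400

0.1400 m


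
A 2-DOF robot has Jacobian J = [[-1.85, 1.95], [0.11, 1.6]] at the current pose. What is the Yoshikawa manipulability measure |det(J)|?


det(J) = -1.85*1.6 - (1.95)*(0.11) = -3.1745
|det(J)| = 3.1745

3.1745


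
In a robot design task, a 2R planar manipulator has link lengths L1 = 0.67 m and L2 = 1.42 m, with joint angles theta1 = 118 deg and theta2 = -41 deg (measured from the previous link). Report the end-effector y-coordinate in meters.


y = L1*sin(th1) + L2*sin(th1+th2) = 0.67*sin(118 deg) + 1.42*sin(77 deg) = 1.9752

1.9752 m


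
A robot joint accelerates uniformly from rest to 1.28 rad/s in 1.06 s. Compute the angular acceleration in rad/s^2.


alpha = delta_omega / t = 1.28 / 1.06 = 1.2075

1.2075 rad/s^2


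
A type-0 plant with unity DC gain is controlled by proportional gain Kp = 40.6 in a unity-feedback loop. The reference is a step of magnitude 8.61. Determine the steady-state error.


e_ss = R/(1 + Kp) = 8.61/(1 + 40.6) = 8.61/41.6000 = 0.2070

0.2070


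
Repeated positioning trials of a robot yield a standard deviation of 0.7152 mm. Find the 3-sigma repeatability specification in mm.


repeatability = 3*sigma = 3*0.7152 = 2.1456

2.1456 mm


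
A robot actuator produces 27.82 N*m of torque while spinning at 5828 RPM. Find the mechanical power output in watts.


omega = 5828 * 2*pi/60 = 610.306733 rad/s
P = tau * omega = 27.82 * 610.306733 = 16978.7333

16978.7333 W


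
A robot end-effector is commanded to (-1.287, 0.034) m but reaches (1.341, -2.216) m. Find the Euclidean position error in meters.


dx = 1.341 - (-1.287) = 2.6280, dy = -2.216 - (0.034) = -2.2500
err = sqrt(6.906384 + 5.062500) = 3.4596

3.4596 m


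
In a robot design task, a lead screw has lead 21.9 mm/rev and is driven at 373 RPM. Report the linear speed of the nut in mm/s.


v = lead * (RPM/60) = 21.9*373/60 = 136.1450

136.1450 mm/s


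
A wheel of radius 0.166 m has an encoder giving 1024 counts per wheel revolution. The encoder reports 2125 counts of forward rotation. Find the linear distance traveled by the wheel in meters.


revs = 2125/1024 = 2.075195
d = revs * 2*pi*r = 2.075195 * 2*pi*0.166 = 2.1644

2.1644 m


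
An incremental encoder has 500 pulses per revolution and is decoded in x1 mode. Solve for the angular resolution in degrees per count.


resolution = 360 / (PPR * 1) = 360 / 500 = 0.7200

0.7200 degrees


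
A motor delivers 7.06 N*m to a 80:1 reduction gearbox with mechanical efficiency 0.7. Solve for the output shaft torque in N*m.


tau_out = tau_in * N * eta = 7.06 * 80 * 0.7 = 395.3600

395.3600 N*m


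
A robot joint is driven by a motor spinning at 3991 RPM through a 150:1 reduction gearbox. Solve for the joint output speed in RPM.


omega_joint = omega_motor / N = 3991 / 150 = 26.6067

26.6067 RPM


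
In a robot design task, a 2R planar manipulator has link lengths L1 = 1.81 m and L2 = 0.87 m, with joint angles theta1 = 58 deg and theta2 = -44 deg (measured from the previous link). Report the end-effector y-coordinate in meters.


y = L1*sin(th1) + L2*sin(th1+th2) = 1.81*sin(58 deg) + 0.87*sin(14 deg) = 1.7454

1.7454 m


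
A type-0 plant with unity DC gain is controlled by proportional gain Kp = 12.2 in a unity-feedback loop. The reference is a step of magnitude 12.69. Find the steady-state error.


e_ss = R/(1 + Kp) = 12.69/(1 + 12.2) = 12.69/13.2000 = 0.9614

0.9614


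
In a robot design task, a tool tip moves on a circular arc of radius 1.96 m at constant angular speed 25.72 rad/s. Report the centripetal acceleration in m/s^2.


a_c = omega^2 * r = 25.72^2 * 1.96 = 1296.5761

1296.5761 m/s^2


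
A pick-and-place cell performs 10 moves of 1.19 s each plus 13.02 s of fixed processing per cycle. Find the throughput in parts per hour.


T_cycle = 10*1.19 + 13.02 = 24.9200 s
rate = 3600/T = 144.4623

144.4623 parts/hour


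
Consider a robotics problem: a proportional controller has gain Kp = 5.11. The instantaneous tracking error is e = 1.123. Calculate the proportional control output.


u_P = Kp * e = 5.11 * 1.123 = 5.7385

5.7385


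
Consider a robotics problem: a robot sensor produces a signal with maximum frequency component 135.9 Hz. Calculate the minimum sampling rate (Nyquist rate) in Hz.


f_s,min = 2*f_max = 2*135.9 = 271.8000

271.8000 Hz


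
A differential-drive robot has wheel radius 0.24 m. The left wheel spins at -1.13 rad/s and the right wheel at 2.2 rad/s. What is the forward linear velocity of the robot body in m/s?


v = r*(wR + wL)/2 = 0.24*(2.2 + -1.13)/2 = 0.1284

0.1284 m/s


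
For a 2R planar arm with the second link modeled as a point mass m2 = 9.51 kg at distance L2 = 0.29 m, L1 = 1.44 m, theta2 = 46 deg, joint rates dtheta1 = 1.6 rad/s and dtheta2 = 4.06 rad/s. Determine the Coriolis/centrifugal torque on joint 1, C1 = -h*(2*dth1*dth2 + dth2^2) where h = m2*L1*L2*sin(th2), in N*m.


h = m2*L1*L2*sin(th2) = 9.51*1.44*0.29*sin(46 deg) = 2.856769
C1 = -h*(2*1.6*4.06 + 4.06^2) = -2.856769*29.4756 = -84.2050

-84.2050 N*m


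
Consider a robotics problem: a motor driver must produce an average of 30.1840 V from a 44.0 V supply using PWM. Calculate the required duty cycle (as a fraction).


D = V_avg/V_supply = 30.1840/44.0 = 0.6860

0.6860


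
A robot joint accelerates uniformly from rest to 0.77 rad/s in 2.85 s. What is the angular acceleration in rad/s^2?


alpha = delta_omega / t = 0.77 / 2.85 = 0.2702

0.2702 rad/s^2


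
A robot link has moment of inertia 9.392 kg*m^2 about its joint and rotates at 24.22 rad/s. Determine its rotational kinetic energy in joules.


KE = (1/2)*I*omega^2 = 0.5*9.392*24.22^2 = 2754.7130

2754.7130 J


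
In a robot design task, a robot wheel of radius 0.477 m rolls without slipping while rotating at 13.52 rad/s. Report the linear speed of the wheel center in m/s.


v = omega * r = 13.52 * 0.477 = 6.4490

6.4490 m/s


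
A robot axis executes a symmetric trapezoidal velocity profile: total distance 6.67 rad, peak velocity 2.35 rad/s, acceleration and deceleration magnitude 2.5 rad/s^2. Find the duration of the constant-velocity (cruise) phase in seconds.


t_acc = v/a = 0.940000 s, d_acc = v^2/(2a) = 1.104500 rad each
d_cruise = 6.67 - 2*1.104500 = 4.461000 rad
t_cruise = d_cruise/v = 4.461000/2.35 = 1.8983

1.8983 s


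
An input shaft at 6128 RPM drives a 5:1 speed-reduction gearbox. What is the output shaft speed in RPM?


omega_out = omega_in / N = 6128 / 5 = 1225.6000

1225.6000 RPM


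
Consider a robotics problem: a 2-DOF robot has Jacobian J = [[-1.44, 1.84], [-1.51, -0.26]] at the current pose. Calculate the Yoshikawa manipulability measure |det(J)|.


det(J) = -1.44*-0.26 - (1.84)*(-1.51) = 3.1528
|det(J)| = 3.1528

3.1528


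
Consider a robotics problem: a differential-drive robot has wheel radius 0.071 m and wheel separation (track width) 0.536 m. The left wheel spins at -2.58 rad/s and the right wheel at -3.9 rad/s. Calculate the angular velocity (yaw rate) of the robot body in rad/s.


omega = r*(wR - wL)/L = 0.071*(-3.9 - (-2.58))/0.536 = -0.1749

-0.1749 rad/s


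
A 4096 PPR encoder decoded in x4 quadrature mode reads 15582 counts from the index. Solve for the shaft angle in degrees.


angle = counts * 360 / (PPR*4) = 15582 * 360 / 16384 = 342.3779

342.3779 degrees


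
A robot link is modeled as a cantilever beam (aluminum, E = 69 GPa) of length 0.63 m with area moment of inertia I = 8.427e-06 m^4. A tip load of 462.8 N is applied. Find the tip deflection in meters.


delta = F*L^3/(3*E*I) = 462.8*0.63^3/(3*6.900e+10*8.427e-06)
      = 115.7217516/1744389 = 6.6339e-05

6.6339e-05 m


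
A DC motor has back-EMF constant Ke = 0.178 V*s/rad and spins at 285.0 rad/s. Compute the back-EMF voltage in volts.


V_emf = Ke * omega = 0.178*285.0 = 50.7300

50.7300 V


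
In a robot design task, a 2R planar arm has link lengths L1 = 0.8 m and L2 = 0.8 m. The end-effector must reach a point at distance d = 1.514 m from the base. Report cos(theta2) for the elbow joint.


cos(th2) = (d^2 - L1^2 - L2^2)/(2*L1*L2) = (1.514^2 - 0.8^2 - 0.8^2)/(2*0.8*0.8) = 0.7908

0.7908


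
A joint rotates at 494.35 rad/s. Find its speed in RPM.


RPM = 494.35 * 60/(2*pi) = 4720.6948

4720.6948 RPM


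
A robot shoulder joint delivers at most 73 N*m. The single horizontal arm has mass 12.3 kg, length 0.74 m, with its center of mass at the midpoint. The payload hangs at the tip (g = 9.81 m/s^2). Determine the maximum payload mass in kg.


tau_arm = m_arm*g*(L/2) = 12.3*9.81*0.74/2 = 44.6453 N*m
tau_payload = tau_max - tau_arm = 73 - 44.6453 = 28.3547
m_payload = tau_payload / (g*L) = 28.3547 / (9.81*0.74) = 3.9059

3.9059 kg


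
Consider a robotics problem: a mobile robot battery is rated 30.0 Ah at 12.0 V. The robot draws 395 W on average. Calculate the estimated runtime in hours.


E = 30.0*12.0 = 360.0000 Wh
t = E/P = 360.0000/395 = 0.9114

0.9114 hours


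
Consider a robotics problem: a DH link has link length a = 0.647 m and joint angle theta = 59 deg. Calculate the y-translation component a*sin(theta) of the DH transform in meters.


a*sin(theta) = 0.647*sin(59 deg) = 0.5546

0.5546 m


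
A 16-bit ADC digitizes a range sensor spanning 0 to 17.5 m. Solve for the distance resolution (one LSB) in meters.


res = range / 2^n = 17.5/2^16 = 17.5/65536 = 2.6703e-04

2.6703e-04 m


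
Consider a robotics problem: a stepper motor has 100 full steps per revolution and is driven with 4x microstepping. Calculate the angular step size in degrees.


step = 360/(100*4) = 360/400 = 0.9000

0.9000 degrees


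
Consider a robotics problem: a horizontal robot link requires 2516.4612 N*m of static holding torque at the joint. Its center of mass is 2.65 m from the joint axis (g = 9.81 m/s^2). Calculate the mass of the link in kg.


m = tau / (g*L) = 2516.4612 / (9.81 * 2.65) = 96.8000

96.8000 kg


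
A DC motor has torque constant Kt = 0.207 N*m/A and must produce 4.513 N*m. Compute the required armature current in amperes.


I = tau / Kt = 4.513/0.207 = 21.8019

21.8019 A


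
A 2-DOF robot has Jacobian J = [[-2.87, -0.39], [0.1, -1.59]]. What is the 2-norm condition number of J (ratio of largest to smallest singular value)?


JJ^T eigenvalues: trace(JJ^T) = 10.9271, det(JJ^T) = det(J)^2 = 21.18116529
s_max^2 = (10.9271 + sqrt(34.67685325))/2 = 8.40790278
s_min^2 = (10.9271 - sqrt(34.67685325))/2 = 2.51919722
kappa = s_max/s_min = sqrt(8.40790278/2.51919722) = 1.8269

1.8269


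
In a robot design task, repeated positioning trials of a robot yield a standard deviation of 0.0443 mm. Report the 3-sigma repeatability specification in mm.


repeatability = 3*sigma = 3*0.0443 = 0.1329

0.1329 mm


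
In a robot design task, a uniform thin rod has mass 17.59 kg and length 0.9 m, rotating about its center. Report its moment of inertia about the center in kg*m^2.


I = (1/12)*m*L^2 = (1/12)*17.59*0.9^2 = 1.1873

1.1873 kg*m^2


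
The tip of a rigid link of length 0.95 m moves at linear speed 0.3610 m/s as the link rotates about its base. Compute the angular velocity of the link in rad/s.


omega = v / L = 0.3610 / 0.95 = 0.3800

0.3800 rad/s
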